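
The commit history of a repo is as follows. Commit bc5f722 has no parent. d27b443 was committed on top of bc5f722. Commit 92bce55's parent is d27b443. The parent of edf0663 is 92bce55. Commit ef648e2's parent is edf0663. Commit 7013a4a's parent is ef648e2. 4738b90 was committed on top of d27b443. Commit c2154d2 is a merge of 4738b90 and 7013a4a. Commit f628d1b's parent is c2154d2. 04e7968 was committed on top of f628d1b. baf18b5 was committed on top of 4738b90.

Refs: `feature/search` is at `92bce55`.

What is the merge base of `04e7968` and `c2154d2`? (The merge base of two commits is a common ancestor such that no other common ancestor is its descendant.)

c2154d2

Ancestors of 04e7968: {04e7968, 4738b90, 7013a4a, 92bce55, bc5f722, c2154d2, d27b443, edf0663, ef648e2, f628d1b}.
Ancestors of c2154d2: {4738b90, 7013a4a, 92bce55, bc5f722, c2154d2, d27b443, edf0663, ef648e2}.
Common ancestors: {4738b90, 7013a4a, 92bce55, bc5f722, c2154d2, d27b443, edf0663, ef648e2}.
Among these, c2154d2 is not an ancestor of any other common ancestor — it is the merge base.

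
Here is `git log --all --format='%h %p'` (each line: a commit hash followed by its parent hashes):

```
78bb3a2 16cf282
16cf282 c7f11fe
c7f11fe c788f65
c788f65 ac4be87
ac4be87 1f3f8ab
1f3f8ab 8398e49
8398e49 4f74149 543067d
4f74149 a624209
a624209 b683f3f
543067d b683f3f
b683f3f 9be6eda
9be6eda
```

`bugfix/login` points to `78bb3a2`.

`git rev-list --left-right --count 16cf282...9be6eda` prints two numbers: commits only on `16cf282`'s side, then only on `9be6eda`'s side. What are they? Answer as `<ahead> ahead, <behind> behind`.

10 ahead, 0 behind

Reachable from 16cf282: {16cf282, 1f3f8ab, 4f74149, 543067d, 8398e49, 9be6eda, a624209, ac4be87, b683f3f, c788f65, c7f11fe}.
Reachable from 9be6eda: {9be6eda}.
Only in 16cf282's history (ahead): {16cf282, 1f3f8ab, 4f74149, 543067d, 8398e49, a624209, ac4be87, b683f3f, c788f65, c7f11fe} — 10.
Only in 9be6eda's history (behind): {} — 0.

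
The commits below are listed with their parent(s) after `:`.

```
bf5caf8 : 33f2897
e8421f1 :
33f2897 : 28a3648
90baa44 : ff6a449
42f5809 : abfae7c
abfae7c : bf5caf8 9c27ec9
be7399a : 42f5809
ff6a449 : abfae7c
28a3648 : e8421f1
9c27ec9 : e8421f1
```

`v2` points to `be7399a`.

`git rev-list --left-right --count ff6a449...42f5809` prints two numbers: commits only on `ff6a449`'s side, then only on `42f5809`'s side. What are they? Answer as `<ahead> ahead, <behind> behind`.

Reachable from ff6a449: {28a3648, 33f2897, 9c27ec9, abfae7c, bf5caf8, e8421f1, ff6a449}.
Reachable from 42f5809: {28a3648, 33f2897, 42f5809, 9c27ec9, abfae7c, bf5caf8, e8421f1}.
Only in ff6a449's history (ahead): {ff6a449} — 1.
Only in 42f5809's history (behind): {42f5809} — 1.

1 ahead, 1 behind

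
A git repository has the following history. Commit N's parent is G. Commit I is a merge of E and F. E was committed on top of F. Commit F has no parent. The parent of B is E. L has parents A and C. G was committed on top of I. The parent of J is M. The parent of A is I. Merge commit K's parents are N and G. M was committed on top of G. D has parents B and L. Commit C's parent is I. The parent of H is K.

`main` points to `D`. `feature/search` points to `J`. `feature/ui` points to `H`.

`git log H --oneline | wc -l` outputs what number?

7

Walking parent pointers from H: reachable set = {E, F, G, H, I, K, N}.
That is 7 commits.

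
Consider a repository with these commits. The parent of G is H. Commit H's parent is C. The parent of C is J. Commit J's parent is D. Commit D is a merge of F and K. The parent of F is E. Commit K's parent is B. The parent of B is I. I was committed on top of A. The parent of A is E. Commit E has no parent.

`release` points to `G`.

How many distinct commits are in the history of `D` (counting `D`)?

7

Walking parent pointers from D: reachable set = {A, B, D, E, F, I, K}.
That is 7 commits.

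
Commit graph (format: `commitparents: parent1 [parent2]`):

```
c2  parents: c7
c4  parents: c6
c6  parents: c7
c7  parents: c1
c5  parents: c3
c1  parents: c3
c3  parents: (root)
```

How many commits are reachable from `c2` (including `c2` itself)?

Walking parent pointers from c2: reachable set = {c1, c2, c3, c7}.
That is 4 commits.

4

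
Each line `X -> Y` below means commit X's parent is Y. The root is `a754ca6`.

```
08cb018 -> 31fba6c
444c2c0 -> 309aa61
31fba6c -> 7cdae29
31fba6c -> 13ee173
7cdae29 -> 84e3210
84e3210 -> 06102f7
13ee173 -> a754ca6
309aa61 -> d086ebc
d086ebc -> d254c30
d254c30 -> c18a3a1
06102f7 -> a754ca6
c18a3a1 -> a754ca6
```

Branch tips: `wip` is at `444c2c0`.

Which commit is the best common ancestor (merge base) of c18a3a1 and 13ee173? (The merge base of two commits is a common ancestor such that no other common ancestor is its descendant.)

Ancestors of c18a3a1: {a754ca6, c18a3a1}.
Ancestors of 13ee173: {13ee173, a754ca6}.
Common ancestors: {a754ca6}.
The only common ancestor is a754ca6, so it is the merge base.

a754ca6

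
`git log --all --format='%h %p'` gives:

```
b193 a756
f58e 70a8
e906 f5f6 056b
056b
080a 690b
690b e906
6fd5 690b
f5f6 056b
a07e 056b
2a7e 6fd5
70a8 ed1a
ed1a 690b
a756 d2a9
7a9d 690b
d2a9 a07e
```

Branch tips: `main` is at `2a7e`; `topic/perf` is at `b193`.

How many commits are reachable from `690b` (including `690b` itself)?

4

Walking parent pointers from 690b: reachable set = {056b, 690b, e906, f5f6}.
That is 4 commits.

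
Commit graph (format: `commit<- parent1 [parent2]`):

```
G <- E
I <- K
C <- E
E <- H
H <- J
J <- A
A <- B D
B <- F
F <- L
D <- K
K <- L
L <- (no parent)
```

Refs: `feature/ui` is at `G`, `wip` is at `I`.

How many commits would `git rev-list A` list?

Walking parent pointers from A: reachable set = {A, B, D, F, K, L}.
That is 6 commits.

6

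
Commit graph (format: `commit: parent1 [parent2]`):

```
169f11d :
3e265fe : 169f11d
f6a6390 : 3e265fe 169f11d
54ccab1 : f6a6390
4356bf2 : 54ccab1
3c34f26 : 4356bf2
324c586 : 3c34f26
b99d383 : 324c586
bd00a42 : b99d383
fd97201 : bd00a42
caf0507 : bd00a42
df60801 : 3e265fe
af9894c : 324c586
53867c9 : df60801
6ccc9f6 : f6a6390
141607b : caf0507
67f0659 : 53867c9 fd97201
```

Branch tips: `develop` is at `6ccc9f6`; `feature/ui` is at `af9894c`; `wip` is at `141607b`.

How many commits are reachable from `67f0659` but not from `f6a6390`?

Reachable from 67f0659: {169f11d, 324c586, 3c34f26, 3e265fe, 4356bf2, 53867c9, 54ccab1, 67f0659, b99d383, bd00a42, df60801, f6a6390, fd97201}.
Reachable from f6a6390: {169f11d, 3e265fe, f6a6390}.
In 67f0659's history but not f6a6390's: {324c586, 3c34f26, 4356bf2, 53867c9, 54ccab1, 67f0659, b99d383, bd00a42, df60801, fd97201} — 10 commits.

10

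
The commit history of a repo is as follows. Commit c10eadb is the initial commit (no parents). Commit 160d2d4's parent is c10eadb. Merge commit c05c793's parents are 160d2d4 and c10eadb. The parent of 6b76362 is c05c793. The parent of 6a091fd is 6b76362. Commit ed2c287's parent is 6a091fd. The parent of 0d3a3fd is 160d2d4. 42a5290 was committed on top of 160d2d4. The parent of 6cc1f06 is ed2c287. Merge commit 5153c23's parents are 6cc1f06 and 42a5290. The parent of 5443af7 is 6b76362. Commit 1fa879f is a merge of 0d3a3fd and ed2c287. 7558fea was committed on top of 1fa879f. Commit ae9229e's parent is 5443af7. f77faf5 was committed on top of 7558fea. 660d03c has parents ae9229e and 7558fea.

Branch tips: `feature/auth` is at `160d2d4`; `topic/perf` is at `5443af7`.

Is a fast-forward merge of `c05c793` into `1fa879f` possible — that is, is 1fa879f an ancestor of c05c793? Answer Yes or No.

A fast-forward from 1fa879f to c05c793 is possible iff 1fa879f is an ancestor of c05c793.
Ancestors of c05c793: {160d2d4, c05c793, c10eadb}.
1fa879f is not among them, so fast-forward is not possible.

No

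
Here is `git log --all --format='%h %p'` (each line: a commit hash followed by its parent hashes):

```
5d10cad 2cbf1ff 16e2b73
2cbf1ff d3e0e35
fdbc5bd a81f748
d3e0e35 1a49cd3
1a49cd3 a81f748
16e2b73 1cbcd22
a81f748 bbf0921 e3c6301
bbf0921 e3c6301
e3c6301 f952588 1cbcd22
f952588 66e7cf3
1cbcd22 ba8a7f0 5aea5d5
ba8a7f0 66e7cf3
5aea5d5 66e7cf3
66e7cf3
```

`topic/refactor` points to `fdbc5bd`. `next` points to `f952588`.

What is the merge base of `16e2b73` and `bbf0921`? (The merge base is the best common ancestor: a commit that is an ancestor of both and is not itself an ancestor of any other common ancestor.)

1cbcd22

Ancestors of 16e2b73: {16e2b73, 1cbcd22, 5aea5d5, 66e7cf3, ba8a7f0}.
Ancestors of bbf0921: {1cbcd22, 5aea5d5, 66e7cf3, ba8a7f0, bbf0921, e3c6301, f952588}.
Common ancestors: {1cbcd22, 5aea5d5, 66e7cf3, ba8a7f0}.
Among these, 1cbcd22 is not an ancestor of any other common ancestor — it is the merge base.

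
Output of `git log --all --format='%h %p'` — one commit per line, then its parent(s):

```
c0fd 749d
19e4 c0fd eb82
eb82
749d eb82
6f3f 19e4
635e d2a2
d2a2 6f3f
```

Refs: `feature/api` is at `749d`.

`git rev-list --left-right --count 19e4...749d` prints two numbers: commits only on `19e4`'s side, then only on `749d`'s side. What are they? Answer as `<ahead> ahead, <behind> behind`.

2 ahead, 0 behind

Reachable from 19e4: {19e4, 749d, c0fd, eb82}.
Reachable from 749d: {749d, eb82}.
Only in 19e4's history (ahead): {19e4, c0fd} — 2.
Only in 749d's history (behind): {} — 0.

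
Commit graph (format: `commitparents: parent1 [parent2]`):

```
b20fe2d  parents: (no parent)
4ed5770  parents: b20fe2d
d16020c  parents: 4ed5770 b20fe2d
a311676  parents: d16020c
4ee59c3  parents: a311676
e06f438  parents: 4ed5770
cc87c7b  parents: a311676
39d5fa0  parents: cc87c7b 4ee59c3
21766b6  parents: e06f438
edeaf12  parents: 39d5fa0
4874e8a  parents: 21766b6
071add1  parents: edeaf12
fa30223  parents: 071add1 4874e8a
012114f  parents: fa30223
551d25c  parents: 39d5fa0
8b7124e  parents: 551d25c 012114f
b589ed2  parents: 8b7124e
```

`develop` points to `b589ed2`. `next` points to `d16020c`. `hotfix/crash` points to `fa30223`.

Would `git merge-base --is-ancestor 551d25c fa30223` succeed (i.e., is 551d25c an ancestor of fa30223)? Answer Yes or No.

No

Ancestors of fa30223: {071add1, 21766b6, 39d5fa0, 4874e8a, 4ed5770, 4ee59c3, a311676, b20fe2d, cc87c7b, d16020c, e06f438, edeaf12, fa30223}.
551d25c is not in that set, so it is not an ancestor of fa30223.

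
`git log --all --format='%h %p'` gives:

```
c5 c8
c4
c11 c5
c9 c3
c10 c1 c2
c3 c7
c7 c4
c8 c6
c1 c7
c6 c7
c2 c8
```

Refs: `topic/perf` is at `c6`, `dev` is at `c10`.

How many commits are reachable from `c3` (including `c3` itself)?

Walking parent pointers from c3: reachable set = {c3, c4, c7}.
That is 3 commits.

3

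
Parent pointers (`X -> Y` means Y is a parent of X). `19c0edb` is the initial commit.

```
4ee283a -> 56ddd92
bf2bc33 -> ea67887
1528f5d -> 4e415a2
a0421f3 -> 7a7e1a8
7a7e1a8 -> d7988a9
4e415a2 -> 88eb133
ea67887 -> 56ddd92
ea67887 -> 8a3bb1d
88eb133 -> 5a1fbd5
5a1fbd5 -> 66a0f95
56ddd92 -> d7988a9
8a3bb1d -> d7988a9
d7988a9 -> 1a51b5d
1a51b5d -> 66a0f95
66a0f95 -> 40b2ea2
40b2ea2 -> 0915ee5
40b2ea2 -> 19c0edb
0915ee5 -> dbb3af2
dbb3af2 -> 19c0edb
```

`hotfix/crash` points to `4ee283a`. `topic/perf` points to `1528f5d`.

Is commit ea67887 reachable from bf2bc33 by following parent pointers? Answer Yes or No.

Ancestors of bf2bc33 (commits reachable by following parents): {0915ee5, 19c0edb, 1a51b5d, 40b2ea2, 56ddd92, 66a0f95, 8a3bb1d, bf2bc33, d7988a9, dbb3af2, ea67887}.
ea67887 is in that set, so it is an ancestor of bf2bc33.

Yes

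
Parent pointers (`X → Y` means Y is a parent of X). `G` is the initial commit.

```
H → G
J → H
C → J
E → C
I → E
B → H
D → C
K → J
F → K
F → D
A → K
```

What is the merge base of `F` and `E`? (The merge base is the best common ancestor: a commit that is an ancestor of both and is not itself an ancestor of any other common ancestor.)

Ancestors of F: {C, D, F, G, H, J, K}.
Ancestors of E: {C, E, G, H, J}.
Common ancestors: {C, G, H, J}.
Among these, C is not an ancestor of any other common ancestor — it is the merge base.

C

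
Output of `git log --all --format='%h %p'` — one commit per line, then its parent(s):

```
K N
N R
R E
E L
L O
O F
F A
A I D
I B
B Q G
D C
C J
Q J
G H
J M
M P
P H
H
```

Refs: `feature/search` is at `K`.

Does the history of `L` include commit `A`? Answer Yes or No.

Ancestors of L (commits reachable by following parents): {A, B, C, D, F, G, H, I, J, L, M, O, P, Q}.
A is in that set, so it is an ancestor of L.

Yes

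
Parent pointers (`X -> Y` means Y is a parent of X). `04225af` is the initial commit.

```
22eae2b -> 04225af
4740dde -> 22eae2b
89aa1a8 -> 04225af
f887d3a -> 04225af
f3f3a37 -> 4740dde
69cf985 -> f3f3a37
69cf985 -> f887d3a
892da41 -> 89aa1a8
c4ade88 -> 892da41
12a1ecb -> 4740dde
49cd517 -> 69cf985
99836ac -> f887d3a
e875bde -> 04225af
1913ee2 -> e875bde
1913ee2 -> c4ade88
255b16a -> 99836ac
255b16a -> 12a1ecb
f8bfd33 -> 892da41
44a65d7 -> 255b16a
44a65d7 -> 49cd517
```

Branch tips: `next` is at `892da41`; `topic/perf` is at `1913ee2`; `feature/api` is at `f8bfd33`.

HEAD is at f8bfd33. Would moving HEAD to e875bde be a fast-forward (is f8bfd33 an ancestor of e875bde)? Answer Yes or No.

A fast-forward from f8bfd33 to e875bde is possible iff f8bfd33 is an ancestor of e875bde.
Ancestors of e875bde: {04225af, e875bde}.
f8bfd33 is not among them, so fast-forward is not possible.

No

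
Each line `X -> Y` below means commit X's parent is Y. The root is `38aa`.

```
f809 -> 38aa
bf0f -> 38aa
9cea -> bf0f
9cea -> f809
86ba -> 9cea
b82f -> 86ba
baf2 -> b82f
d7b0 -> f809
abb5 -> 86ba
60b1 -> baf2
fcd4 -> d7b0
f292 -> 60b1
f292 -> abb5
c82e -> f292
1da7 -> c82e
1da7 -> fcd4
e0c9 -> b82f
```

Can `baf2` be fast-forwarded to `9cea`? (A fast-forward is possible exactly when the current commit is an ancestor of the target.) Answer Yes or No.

A fast-forward from baf2 to 9cea is possible iff baf2 is an ancestor of 9cea.
Ancestors of 9cea: {38aa, 9cea, bf0f, f809}.
baf2 is not among them, so fast-forward is not possible.

No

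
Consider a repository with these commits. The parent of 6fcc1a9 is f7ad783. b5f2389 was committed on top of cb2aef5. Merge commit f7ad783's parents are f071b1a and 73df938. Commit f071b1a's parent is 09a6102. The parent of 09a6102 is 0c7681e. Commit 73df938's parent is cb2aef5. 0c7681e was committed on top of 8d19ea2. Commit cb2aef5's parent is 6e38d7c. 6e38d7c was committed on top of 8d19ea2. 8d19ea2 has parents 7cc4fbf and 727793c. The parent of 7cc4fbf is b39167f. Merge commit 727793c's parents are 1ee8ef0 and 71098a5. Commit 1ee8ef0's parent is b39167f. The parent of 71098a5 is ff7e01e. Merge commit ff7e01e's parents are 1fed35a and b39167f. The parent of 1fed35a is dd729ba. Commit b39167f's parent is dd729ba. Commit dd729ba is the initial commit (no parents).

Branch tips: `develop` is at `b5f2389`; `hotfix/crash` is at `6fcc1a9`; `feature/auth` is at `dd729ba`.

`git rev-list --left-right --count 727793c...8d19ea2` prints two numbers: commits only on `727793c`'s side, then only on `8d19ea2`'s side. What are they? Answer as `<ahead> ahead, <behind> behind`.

Reachable from 727793c: {1ee8ef0, 1fed35a, 71098a5, 727793c, b39167f, dd729ba, ff7e01e}.
Reachable from 8d19ea2: {1ee8ef0, 1fed35a, 71098a5, 727793c, 7cc4fbf, 8d19ea2, b39167f, dd729ba, ff7e01e}.
Only in 727793c's history (ahead): {} — 0.
Only in 8d19ea2's history (behind): {7cc4fbf, 8d19ea2} — 2.

0 ahead, 2 behind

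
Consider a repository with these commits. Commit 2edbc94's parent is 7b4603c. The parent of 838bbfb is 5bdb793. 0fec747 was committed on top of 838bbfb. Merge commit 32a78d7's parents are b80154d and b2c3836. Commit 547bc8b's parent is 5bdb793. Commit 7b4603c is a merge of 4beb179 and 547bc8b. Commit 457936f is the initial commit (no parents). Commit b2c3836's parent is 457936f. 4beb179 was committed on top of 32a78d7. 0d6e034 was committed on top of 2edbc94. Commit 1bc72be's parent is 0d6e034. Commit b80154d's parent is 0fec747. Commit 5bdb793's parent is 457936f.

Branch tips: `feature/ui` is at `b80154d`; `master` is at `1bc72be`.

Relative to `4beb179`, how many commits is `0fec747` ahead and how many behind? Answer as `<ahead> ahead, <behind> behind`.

Reachable from 0fec747: {0fec747, 457936f, 5bdb793, 838bbfb}.
Reachable from 4beb179: {0fec747, 32a78d7, 457936f, 4beb179, 5bdb793, 838bbfb, b2c3836, b80154d}.
Only in 0fec747's history (ahead): {} — 0.
Only in 4beb179's history (behind): {32a78d7, 4beb179, b2c3836, b80154d} — 4.

0 ahead, 4 behind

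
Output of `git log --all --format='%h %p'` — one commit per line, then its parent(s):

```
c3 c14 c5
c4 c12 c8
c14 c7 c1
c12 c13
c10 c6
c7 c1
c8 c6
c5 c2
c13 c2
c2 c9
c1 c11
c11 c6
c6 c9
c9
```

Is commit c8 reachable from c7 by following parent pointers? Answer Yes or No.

Ancestors of c7: {c1, c11, c6, c7, c9}.
c8 is not in that set, so it is not an ancestor of c7.

No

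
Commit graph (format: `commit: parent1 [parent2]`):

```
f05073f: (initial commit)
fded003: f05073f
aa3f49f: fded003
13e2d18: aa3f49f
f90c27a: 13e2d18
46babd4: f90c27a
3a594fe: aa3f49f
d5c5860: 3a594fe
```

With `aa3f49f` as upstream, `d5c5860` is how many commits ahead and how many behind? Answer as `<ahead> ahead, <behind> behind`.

Reachable from d5c5860: {3a594fe, aa3f49f, d5c5860, f05073f, fded003}.
Reachable from aa3f49f: {aa3f49f, f05073f, fded003}.
Only in d5c5860's history (ahead): {3a594fe, d5c5860} — 2.
Only in aa3f49f's history (behind): {} — 0.

2 ahead, 0 behind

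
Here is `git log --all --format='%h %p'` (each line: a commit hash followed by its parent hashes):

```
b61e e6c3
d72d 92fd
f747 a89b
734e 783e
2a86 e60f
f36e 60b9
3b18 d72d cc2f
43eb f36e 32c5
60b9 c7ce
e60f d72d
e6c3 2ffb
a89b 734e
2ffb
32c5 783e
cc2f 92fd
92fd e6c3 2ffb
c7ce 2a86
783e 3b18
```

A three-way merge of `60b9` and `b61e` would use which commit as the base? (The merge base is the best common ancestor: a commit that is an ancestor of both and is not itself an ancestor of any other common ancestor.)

e6c3

Ancestors of 60b9: {2a86, 2ffb, 60b9, 92fd, c7ce, d72d, e60f, e6c3}.
Ancestors of b61e: {2ffb, b61e, e6c3}.
Common ancestors: {2ffb, e6c3}.
Among these, e6c3 is not an ancestor of any other common ancestor — it is the merge base.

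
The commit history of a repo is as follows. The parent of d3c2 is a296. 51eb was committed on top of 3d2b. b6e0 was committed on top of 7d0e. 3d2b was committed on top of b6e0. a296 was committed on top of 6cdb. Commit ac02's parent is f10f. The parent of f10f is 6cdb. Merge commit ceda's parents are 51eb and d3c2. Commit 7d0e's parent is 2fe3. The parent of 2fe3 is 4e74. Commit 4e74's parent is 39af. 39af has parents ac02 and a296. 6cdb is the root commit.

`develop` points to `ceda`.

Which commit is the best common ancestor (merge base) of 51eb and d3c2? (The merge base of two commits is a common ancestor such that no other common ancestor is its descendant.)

Ancestors of 51eb: {2fe3, 39af, 3d2b, 4e74, 51eb, 6cdb, 7d0e, a296, ac02, b6e0, f10f}.
Ancestors of d3c2: {6cdb, a296, d3c2}.
Common ancestors: {6cdb, a296}.
Among these, a296 is not an ancestor of any other common ancestor — it is the merge base.

a296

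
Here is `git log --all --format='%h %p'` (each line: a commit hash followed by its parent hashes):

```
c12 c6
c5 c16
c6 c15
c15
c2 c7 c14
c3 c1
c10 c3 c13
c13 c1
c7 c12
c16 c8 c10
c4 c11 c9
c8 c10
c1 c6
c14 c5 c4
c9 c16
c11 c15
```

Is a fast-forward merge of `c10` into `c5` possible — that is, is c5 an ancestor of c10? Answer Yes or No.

No

A fast-forward from c5 to c10 is possible iff c5 is an ancestor of c10.
Ancestors of c10: {c1, c10, c13, c15, c3, c6}.
c5 is not among them, so fast-forward is not possible.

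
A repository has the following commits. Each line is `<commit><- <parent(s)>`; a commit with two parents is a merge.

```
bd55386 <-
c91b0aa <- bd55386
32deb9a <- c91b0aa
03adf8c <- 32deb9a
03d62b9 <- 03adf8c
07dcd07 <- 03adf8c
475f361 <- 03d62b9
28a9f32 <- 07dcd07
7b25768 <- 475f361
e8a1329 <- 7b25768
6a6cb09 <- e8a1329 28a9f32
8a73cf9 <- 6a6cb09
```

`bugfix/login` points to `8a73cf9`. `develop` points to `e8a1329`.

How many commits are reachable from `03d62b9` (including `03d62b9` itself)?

Walking parent pointers from 03d62b9: reachable set = {03adf8c, 03d62b9, 32deb9a, bd55386, c91b0aa}.
That is 5 commits.

5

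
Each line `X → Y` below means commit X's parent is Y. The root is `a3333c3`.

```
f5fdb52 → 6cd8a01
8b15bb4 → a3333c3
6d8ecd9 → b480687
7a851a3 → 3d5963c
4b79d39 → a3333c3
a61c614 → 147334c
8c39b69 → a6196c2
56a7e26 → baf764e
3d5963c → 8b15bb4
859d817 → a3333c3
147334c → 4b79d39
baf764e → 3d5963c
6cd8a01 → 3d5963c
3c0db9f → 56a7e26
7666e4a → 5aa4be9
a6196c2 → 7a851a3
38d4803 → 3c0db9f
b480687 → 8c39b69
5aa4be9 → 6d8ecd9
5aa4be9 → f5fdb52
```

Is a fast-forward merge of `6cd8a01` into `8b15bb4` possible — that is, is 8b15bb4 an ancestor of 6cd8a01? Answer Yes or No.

A fast-forward from 8b15bb4 to 6cd8a01 is possible iff 8b15bb4 is an ancestor of 6cd8a01.
Ancestors of 6cd8a01: {3d5963c, 6cd8a01, 8b15bb4, a3333c3}.
8b15bb4 is among them, so fast-forward is possible.

Yes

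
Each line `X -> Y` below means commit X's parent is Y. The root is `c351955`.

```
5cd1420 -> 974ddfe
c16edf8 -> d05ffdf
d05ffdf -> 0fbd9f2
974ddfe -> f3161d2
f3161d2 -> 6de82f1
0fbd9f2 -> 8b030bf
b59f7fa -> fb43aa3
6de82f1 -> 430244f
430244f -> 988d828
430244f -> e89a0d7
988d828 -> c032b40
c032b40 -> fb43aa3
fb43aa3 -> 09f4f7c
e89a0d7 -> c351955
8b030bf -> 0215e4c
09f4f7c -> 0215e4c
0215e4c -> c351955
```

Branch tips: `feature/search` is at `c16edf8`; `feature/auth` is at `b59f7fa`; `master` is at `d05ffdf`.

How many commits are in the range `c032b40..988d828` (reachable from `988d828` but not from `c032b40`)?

Reachable from 988d828: {0215e4c, 09f4f7c, 988d828, c032b40, c351955, fb43aa3}.
Reachable from c032b40: {0215e4c, 09f4f7c, c032b40, c351955, fb43aa3}.
In 988d828's history but not c032b40's: {988d828} — 1 commit.

1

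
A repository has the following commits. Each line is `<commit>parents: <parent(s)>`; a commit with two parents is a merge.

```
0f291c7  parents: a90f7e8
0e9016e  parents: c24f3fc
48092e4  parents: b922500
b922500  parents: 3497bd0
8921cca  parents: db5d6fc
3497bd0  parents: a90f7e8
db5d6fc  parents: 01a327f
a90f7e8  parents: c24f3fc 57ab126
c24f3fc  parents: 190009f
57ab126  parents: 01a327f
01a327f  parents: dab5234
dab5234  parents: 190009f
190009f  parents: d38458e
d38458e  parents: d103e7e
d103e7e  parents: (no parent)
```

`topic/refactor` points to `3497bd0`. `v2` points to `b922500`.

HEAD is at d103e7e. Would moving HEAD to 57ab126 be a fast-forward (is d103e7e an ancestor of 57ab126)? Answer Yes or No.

Yes

A fast-forward from d103e7e to 57ab126 is possible iff d103e7e is an ancestor of 57ab126.
Ancestors of 57ab126: {01a327f, 190009f, 57ab126, d103e7e, d38458e, dab5234}.
d103e7e is among them, so fast-forward is possible.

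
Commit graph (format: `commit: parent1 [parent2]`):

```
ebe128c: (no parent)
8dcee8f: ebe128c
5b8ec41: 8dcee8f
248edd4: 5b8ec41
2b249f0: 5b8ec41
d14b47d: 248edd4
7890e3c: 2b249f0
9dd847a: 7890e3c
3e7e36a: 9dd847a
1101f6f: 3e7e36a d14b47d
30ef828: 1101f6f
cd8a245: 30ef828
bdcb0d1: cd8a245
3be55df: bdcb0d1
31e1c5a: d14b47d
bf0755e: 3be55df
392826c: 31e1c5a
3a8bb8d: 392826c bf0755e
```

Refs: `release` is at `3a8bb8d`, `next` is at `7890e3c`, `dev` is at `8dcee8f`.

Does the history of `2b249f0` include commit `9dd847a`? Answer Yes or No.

No

Ancestors of 2b249f0: {2b249f0, 5b8ec41, 8dcee8f, ebe128c}.
9dd847a is not in that set, so it is not an ancestor of 2b249f0.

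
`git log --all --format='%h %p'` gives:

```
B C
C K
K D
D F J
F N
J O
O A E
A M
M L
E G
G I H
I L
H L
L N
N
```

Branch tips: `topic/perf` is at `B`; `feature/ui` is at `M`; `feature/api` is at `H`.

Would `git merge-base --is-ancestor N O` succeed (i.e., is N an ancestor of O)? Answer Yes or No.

Yes

Ancestors of O (commits reachable by following parents): {A, E, G, H, I, L, M, N, O}.
N is in that set, so it is an ancestor of O.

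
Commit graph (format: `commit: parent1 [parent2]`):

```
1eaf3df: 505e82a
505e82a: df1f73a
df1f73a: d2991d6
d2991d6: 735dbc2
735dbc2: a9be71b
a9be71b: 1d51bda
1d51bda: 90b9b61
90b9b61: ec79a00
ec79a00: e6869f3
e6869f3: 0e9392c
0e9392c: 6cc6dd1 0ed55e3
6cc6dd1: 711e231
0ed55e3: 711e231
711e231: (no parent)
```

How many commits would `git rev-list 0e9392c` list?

Walking parent pointers from 0e9392c: reachable set = {0e9392c, 0ed55e3, 6cc6dd1, 711e231}.
That is 4 commits.

4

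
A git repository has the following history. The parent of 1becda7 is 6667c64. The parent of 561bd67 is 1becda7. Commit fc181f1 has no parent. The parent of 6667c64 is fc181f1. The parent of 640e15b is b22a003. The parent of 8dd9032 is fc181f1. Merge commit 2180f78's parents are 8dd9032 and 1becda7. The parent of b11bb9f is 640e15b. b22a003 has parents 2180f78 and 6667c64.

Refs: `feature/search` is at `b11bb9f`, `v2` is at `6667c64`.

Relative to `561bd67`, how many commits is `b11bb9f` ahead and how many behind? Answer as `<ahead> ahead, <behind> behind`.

Reachable from b11bb9f: {1becda7, 2180f78, 640e15b, 6667c64, 8dd9032, b11bb9f, b22a003, fc181f1}.
Reachable from 561bd67: {1becda7, 561bd67, 6667c64, fc181f1}.
Only in b11bb9f's history (ahead): {2180f78, 640e15b, 8dd9032, b11bb9f, b22a003} — 5.
Only in 561bd67's history (behind): {561bd67} — 1.

5 ahead, 1 behind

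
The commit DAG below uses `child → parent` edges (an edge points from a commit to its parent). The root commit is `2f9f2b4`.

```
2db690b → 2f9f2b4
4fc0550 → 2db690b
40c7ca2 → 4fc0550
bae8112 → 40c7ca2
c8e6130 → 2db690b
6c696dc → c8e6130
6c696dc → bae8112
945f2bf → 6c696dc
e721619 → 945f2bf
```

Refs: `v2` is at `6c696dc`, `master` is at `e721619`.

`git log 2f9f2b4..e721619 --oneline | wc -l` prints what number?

8

Reachable from e721619: {2db690b, 2f9f2b4, 40c7ca2, 4fc0550, 6c696dc, 945f2bf, bae8112, c8e6130, e721619}.
Reachable from 2f9f2b4: {2f9f2b4}.
In e721619's history but not 2f9f2b4's: {2db690b, 40c7ca2, 4fc0550, 6c696dc, 945f2bf, bae8112, c8e6130, e721619} — 8 commits.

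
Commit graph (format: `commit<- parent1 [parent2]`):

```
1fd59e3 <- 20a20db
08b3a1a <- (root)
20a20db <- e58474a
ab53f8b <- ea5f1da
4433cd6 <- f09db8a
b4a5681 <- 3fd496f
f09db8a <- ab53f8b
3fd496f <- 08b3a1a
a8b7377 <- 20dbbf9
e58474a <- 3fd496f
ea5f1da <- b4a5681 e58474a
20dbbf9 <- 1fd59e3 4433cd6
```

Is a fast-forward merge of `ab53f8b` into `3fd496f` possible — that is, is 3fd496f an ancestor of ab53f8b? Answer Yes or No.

A fast-forward from 3fd496f to ab53f8b is possible iff 3fd496f is an ancestor of ab53f8b.
Ancestors of ab53f8b: {08b3a1a, 3fd496f, ab53f8b, b4a5681, e58474a, ea5f1da}.
3fd496f is among them, so fast-forward is possible.

Yes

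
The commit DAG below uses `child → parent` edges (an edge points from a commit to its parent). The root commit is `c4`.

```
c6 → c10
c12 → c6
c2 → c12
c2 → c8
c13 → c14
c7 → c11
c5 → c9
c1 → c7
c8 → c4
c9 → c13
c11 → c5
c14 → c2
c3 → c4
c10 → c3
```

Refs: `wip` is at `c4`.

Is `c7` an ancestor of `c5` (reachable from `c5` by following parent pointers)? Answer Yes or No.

Ancestors of c5: {c10, c12, c13, c14, c2, c3, c4, c5, c6, c8, c9}.
c7 is not in that set, so it is not an ancestor of c5.

No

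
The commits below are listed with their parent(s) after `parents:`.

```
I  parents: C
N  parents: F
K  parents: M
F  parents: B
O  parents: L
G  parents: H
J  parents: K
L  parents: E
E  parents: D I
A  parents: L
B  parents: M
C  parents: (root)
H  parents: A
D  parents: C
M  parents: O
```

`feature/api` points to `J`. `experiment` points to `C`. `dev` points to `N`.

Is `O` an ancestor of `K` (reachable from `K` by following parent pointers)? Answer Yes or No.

Yes

Ancestors of K (commits reachable by following parents): {C, D, E, I, K, L, M, O}.
O is in that set, so it is an ancestor of K.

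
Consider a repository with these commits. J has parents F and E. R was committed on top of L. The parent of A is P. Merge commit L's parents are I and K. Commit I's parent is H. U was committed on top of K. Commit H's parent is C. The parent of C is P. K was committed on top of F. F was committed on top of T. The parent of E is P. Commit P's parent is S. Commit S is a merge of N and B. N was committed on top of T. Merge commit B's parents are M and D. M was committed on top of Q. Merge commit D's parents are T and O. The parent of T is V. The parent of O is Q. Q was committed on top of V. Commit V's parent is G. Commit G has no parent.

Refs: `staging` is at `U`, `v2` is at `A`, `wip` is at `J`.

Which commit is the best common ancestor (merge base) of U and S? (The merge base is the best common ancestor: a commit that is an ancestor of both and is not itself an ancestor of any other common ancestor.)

Ancestors of U: {F, G, K, T, U, V}.
Ancestors of S: {B, D, G, M, N, O, Q, S, T, V}.
Common ancestors: {G, T, V}.
Among these, T is not an ancestor of any other common ancestor — it is the merge base.

T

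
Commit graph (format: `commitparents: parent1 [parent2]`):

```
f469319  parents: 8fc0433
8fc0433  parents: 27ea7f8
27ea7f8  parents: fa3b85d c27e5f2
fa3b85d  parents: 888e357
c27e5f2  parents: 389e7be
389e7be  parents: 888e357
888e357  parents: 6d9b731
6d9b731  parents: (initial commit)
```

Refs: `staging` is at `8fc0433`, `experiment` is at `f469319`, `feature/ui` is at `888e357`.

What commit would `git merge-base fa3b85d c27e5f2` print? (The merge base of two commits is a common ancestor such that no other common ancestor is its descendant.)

888e357

Ancestors of fa3b85d: {6d9b731, 888e357, fa3b85d}.
Ancestors of c27e5f2: {389e7be, 6d9b731, 888e357, c27e5f2}.
Common ancestors: {6d9b731, 888e357}.
Among these, 888e357 is not an ancestor of any other common ancestor — it is the merge base.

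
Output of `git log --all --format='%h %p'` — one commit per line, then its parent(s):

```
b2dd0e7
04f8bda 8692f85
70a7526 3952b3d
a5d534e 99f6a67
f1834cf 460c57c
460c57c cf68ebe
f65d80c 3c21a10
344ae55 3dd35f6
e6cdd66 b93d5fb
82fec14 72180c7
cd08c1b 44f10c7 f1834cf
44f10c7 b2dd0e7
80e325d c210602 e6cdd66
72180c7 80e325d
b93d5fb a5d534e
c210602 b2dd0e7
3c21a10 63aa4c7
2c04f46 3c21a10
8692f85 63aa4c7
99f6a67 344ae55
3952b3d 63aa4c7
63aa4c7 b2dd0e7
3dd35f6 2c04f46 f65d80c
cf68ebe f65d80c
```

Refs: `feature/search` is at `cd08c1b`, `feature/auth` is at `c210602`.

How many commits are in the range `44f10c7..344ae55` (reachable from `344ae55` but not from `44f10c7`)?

Reachable from 344ae55: {2c04f46, 344ae55, 3c21a10, 3dd35f6, 63aa4c7, b2dd0e7, f65d80c}.
Reachable from 44f10c7: {44f10c7, b2dd0e7}.
In 344ae55's history but not 44f10c7's: {2c04f46, 344ae55, 3c21a10, 3dd35f6, 63aa4c7, f65d80c} — 6 commits.

6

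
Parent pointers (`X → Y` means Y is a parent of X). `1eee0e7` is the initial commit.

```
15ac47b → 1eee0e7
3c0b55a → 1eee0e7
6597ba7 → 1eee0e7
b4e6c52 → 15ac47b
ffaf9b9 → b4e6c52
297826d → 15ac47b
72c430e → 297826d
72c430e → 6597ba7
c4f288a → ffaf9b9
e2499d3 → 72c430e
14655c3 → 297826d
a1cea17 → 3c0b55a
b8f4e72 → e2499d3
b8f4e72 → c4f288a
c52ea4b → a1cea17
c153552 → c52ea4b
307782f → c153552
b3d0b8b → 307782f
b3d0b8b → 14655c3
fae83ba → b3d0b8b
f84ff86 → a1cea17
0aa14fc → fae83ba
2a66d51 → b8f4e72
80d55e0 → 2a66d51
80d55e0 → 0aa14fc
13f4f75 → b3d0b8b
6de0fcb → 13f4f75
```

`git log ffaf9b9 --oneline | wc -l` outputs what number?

4

Walking parent pointers from ffaf9b9: reachable set = {15ac47b, 1eee0e7, b4e6c52, ffaf9b9}.
That is 4 commits.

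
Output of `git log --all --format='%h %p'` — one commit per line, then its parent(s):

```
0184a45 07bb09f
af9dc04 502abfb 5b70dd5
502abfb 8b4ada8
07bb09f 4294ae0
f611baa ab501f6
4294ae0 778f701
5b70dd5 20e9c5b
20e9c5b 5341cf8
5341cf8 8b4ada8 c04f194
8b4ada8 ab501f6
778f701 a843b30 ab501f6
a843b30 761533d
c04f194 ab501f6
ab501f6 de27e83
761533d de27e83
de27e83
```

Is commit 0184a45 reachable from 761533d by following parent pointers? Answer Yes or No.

No

Ancestors of 761533d: {761533d, de27e83}.
0184a45 is not in that set, so it is not an ancestor of 761533d.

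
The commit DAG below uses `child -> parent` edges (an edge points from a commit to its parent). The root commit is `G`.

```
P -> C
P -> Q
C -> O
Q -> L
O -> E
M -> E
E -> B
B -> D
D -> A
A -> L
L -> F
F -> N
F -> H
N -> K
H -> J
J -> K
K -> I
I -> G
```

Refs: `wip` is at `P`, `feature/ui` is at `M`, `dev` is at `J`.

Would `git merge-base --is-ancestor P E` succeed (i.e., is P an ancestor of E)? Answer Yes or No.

Ancestors of E: {A, B, D, E, F, G, H, I, J, K, L, N}.
P is not in that set, so it is not an ancestor of E.

No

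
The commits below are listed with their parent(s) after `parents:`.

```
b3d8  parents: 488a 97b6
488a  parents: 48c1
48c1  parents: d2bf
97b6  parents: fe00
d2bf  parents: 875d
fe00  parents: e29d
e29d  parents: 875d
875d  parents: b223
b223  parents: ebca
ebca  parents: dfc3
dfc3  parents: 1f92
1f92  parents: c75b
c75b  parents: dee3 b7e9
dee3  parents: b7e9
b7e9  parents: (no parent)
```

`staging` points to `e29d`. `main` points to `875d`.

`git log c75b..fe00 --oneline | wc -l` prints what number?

7

Reachable from fe00: {1f92, 875d, b223, b7e9, c75b, dee3, dfc3, e29d, ebca, fe00}.
Reachable from c75b: {b7e9, c75b, dee3}.
In fe00's history but not c75b's: {1f92, 875d, b223, dfc3, e29d, ebca, fe00} — 7 commits.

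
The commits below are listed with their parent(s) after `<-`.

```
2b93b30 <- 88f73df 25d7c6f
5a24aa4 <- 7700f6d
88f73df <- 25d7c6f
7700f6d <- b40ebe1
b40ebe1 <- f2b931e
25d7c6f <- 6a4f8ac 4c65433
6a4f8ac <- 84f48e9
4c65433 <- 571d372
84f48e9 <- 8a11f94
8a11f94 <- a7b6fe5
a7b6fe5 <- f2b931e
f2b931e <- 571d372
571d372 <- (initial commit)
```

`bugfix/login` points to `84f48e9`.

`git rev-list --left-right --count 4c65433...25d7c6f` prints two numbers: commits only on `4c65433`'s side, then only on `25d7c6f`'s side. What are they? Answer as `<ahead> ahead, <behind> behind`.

0 ahead, 6 behind

Reachable from 4c65433: {4c65433, 571d372}.
Reachable from 25d7c6f: {25d7c6f, 4c65433, 571d372, 6a4f8ac, 84f48e9, 8a11f94, a7b6fe5, f2b931e}.
Only in 4c65433's history (ahead): {} — 0.
Only in 25d7c6f's history (behind): {25d7c6f, 6a4f8ac, 84f48e9, 8a11f94, a7b6fe5, f2b931e} — 6.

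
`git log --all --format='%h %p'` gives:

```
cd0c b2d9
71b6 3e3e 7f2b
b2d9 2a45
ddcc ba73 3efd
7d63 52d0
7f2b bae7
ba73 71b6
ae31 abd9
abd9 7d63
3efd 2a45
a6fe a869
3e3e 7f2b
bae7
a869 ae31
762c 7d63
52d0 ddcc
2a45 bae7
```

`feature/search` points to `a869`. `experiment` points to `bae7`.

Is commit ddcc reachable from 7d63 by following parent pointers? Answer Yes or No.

Ancestors of 7d63 (commits reachable by following parents): {2a45, 3e3e, 3efd, 52d0, 71b6, 7d63, 7f2b, ba73, bae7, ddcc}.
ddcc is in that set, so it is an ancestor of 7d63.

Yes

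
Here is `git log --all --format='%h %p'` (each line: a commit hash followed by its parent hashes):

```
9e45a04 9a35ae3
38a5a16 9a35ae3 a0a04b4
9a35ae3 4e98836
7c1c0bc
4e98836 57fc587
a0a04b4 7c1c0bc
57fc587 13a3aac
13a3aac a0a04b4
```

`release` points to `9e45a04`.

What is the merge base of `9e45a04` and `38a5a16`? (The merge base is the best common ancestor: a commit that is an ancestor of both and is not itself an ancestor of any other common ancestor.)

9a35ae3

Ancestors of 9e45a04: {13a3aac, 4e98836, 57fc587, 7c1c0bc, 9a35ae3, 9e45a04, a0a04b4}.
Ancestors of 38a5a16: {13a3aac, 38a5a16, 4e98836, 57fc587, 7c1c0bc, 9a35ae3, a0a04b4}.
Common ancestors: {13a3aac, 4e98836, 57fc587, 7c1c0bc, 9a35ae3, a0a04b4}.
Among these, 9a35ae3 is not an ancestor of any other common ancestor — it is the merge base.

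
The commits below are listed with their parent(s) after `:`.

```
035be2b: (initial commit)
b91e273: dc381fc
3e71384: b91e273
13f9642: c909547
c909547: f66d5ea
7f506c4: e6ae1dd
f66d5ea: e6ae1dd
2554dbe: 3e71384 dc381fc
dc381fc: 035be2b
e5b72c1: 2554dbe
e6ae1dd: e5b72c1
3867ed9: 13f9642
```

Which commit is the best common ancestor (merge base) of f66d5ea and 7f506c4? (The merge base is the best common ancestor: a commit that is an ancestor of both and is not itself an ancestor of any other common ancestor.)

Ancestors of f66d5ea: {035be2b, 2554dbe, 3e71384, b91e273, dc381fc, e5b72c1, e6ae1dd, f66d5ea}.
Ancestors of 7f506c4: {035be2b, 2554dbe, 3e71384, 7f506c4, b91e273, dc381fc, e5b72c1, e6ae1dd}.
Common ancestors: {035be2b, 2554dbe, 3e71384, b91e273, dc381fc, e5b72c1, e6ae1dd}.
Among these, e6ae1dd is not an ancestor of any other common ancestor — it is the merge base.

e6ae1dd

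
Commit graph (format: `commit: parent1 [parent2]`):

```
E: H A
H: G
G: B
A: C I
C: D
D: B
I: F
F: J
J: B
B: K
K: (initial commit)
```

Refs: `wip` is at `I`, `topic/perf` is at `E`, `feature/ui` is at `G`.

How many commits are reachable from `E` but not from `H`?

Reachable from E: {A, B, C, D, E, F, G, H, I, J, K}.
Reachable from H: {B, G, H, K}.
In E's history but not H's: {A, C, D, E, F, I, J} — 7 commits.

7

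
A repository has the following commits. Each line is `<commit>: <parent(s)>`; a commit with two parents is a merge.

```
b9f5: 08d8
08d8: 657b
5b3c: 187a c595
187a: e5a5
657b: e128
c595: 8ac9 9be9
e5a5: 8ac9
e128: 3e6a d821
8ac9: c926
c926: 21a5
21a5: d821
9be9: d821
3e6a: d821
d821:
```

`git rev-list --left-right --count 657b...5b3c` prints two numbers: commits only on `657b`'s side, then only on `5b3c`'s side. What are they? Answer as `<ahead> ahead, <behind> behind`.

3 ahead, 8 behind

Reachable from 657b: {3e6a, 657b, d821, e128}.
Reachable from 5b3c: {187a, 21a5, 5b3c, 8ac9, 9be9, c595, c926, d821, e5a5}.
Only in 657b's history (ahead): {3e6a, 657b, e128} — 3.
Only in 5b3c's history (behind): {187a, 21a5, 5b3c, 8ac9, 9be9, c595, c926, e5a5} — 8.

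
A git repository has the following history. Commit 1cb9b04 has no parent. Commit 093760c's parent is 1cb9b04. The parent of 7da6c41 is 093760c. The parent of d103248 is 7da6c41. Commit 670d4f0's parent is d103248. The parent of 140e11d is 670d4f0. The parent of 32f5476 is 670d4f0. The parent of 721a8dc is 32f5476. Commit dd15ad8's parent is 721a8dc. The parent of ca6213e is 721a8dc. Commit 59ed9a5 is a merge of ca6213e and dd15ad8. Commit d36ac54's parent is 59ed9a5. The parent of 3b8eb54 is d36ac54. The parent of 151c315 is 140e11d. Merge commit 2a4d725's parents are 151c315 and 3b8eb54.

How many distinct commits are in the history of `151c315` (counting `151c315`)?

Walking parent pointers from 151c315: reachable set = {093760c, 140e11d, 151c315, 1cb9b04, 670d4f0, 7da6c41, d103248}.
That is 7 commits.

7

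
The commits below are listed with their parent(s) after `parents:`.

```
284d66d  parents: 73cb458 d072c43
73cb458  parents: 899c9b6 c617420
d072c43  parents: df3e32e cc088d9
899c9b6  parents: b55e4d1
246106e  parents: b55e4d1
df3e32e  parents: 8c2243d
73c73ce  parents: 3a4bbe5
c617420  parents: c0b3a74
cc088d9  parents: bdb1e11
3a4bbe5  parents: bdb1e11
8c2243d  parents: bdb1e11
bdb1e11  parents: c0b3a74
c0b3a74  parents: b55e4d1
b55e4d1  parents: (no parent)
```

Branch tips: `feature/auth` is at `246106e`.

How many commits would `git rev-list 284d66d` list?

11

Walking parent pointers from 284d66d: reachable set = {284d66d, 73cb458, 899c9b6, 8c2243d, b55e4d1, bdb1e11, c0b3a74, c617420, cc088d9, d072c43, df3e32e}.
That is 11 commits.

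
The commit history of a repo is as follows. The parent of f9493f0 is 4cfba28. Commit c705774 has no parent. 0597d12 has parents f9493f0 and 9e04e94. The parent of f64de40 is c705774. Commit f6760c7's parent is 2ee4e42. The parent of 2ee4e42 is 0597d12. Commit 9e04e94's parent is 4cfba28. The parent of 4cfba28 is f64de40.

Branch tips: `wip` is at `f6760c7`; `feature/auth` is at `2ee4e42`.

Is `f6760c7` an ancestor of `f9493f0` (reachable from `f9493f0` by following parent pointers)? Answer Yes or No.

Ancestors of f9493f0: {4cfba28, c705774, f64de40, f9493f0}.
f6760c7 is not in that set, so it is not an ancestor of f9493f0.

No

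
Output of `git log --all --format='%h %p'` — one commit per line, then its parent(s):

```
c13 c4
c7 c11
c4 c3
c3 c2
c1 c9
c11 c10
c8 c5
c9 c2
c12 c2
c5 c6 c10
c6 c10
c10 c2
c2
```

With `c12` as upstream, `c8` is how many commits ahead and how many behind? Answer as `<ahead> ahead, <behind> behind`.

4 ahead, 1 behind

Reachable from c8: {c10, c2, c5, c6, c8}.
Reachable from c12: {c12, c2}.
Only in c8's history (ahead): {c10, c5, c6, c8} — 4.
Only in c12's history (behind): {c12} — 1.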